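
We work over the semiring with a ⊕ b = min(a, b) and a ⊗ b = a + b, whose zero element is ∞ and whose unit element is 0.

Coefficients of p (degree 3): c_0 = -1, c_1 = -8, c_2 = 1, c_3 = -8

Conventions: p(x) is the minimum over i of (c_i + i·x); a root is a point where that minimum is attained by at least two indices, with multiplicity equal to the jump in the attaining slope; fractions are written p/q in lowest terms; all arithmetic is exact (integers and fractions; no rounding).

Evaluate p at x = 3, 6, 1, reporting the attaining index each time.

p(3) = min(-1+0·3=-1, -8+1·3=-5, 1+2·3=7, -8+3·3=1) = -5 (attained by i=1)
p(6) = min(-1+0·6=-1, -8+1·6=-2, 1+2·6=13, -8+3·6=10) = -2 (attained by i=1)
p(1) = min(-1+0·1=-1, -8+1·1=-7, 1+2·1=3, -8+3·1=-5) = -7 (attained by i=1)
Answer: p(3) = -5; p(6) = -2; p(1) = -7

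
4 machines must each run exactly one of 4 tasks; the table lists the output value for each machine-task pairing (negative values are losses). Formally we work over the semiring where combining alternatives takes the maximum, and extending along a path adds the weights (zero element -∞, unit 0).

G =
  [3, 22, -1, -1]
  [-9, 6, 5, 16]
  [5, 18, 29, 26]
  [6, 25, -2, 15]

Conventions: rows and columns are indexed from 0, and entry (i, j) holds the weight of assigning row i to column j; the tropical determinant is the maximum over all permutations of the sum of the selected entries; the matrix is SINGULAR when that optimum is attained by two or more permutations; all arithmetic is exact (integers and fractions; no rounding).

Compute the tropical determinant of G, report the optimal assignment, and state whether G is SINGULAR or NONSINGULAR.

σ = (0, 1, 2, 3): 3 + 6 + 29 + 15 = 53
σ = (0, 1, 3, 2): 3 + 6 + 26 + (-2) = 33
σ = (0, 2, 1, 3): 3 + 5 + 18 + 15 = 41
σ = (0, 2, 3, 1): 3 + 5 + 26 + 25 = 59
σ = (0, 3, 1, 2): 3 + 16 + 18 + (-2) = 35
σ = (0, 3, 2, 1): 3 + 16 + 29 + 25 = 73
σ = (1, 0, 2, 3): 22 + (-9) + 29 + 15 = 57
σ = (1, 0, 3, 2): 22 + (-9) + 26 + (-2) = 37
σ = (1, 2, 0, 3): 22 + 5 + 5 + 15 = 47
σ = (1, 2, 3, 0): 22 + 5 + 26 + 6 = 59
σ = (1, 3, 0, 2): 22 + 16 + 5 + (-2) = 41
σ = (1, 3, 2, 0): 22 + 16 + 29 + 6 = 73
σ = (2, 0, 1, 3): (-1) + (-9) + 18 + 15 = 23
σ = (2, 0, 3, 1): (-1) + (-9) + 26 + 25 = 41
σ = (2, 1, 0, 3): (-1) + 6 + 5 + 15 = 25
σ = (2, 1, 3, 0): (-1) + 6 + 26 + 6 = 37
σ = (2, 3, 0, 1): (-1) + 16 + 5 + 25 = 45
σ = (2, 3, 1, 0): (-1) + 16 + 18 + 6 = 39
σ = (3, 0, 1, 2): (-1) + (-9) + 18 + (-2) = 6
σ = (3, 0, 2, 1): (-1) + (-9) + 29 + 25 = 44
σ = (3, 1, 0, 2): (-1) + 6 + 5 + (-2) = 8
σ = (3, 1, 2, 0): (-1) + 6 + 29 + 6 = 40
σ = (3, 2, 0, 1): (-1) + 5 + 5 + 25 = 34
σ = (3, 2, 1, 0): (-1) + 5 + 18 + 6 = 28
Optimal value attained by: σ = (0, 3, 2, 1).
Answer: det⊕(G) = 73; verdict: SINGULAR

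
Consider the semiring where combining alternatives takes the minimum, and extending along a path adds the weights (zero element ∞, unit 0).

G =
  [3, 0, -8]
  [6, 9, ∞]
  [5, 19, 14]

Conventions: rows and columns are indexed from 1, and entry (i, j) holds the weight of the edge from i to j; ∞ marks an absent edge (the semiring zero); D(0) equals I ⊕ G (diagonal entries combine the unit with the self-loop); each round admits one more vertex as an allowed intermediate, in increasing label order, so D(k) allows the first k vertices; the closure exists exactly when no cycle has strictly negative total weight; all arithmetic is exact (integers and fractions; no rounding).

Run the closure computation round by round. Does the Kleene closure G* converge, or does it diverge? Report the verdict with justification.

D(0):
  [0, 0, -8]
  [6, 0, ∞]
  [5, 19, 0]
Detection: at round 1, diagonal entry (3, 3) turns strictly negative.
Key observation: the cycle 3->1->3 has total weight 5 + (-8), which is strictly negative.
Answer: DIVERGES — negative cycle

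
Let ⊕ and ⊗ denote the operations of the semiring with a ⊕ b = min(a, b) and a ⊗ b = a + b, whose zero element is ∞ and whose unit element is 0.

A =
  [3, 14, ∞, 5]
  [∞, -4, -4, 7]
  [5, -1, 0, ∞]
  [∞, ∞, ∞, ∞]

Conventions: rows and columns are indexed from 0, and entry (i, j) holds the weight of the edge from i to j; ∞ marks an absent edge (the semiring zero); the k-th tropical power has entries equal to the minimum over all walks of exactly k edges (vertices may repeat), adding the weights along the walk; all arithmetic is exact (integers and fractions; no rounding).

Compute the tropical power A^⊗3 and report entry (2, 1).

A^⊗2:
  [6, 10, 10, 8]
  [1, -8, -8, 3]
  [5, -5, -5, 6]
  [∞, ∞, ∞, ∞]
A^⊗3:
  [9, 6, 6, 11]
  [-3, -12, -12, -1]
  [0, -9, -9, 2]
  [∞, ∞, ∞, ∞]
Key observation: the optimum is the walk 2->1->1->1, with weight (-1) + (-4) + (-4) = -9.
Optimal value attained by: walk 2->1->1->1.
Answer: (A^⊗3)[2][1] = -9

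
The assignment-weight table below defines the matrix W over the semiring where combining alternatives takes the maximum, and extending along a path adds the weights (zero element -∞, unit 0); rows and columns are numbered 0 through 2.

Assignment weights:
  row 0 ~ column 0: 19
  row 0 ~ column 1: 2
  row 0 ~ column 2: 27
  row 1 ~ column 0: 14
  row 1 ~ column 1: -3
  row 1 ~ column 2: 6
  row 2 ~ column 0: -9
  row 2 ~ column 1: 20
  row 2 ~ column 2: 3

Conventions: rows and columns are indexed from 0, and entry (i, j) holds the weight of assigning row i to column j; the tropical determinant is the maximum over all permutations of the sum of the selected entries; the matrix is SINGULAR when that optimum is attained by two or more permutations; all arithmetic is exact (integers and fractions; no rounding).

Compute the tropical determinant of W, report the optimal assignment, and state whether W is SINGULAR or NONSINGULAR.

σ = (0, 1, 2): 19 + (-3) + 3 = 19
σ = (0, 2, 1): 19 + 6 + 20 = 45
σ = (1, 0, 2): 2 + 14 + 3 = 19
σ = (1, 2, 0): 2 + 6 + (-9) = -1
σ = (2, 0, 1): 27 + 14 + 20 = 61
σ = (2, 1, 0): 27 + (-3) + (-9) = 15
Optimal value attained by: σ = (2, 0, 1).
Answer: det⊕(W) = 61; verdict: NONSINGULAR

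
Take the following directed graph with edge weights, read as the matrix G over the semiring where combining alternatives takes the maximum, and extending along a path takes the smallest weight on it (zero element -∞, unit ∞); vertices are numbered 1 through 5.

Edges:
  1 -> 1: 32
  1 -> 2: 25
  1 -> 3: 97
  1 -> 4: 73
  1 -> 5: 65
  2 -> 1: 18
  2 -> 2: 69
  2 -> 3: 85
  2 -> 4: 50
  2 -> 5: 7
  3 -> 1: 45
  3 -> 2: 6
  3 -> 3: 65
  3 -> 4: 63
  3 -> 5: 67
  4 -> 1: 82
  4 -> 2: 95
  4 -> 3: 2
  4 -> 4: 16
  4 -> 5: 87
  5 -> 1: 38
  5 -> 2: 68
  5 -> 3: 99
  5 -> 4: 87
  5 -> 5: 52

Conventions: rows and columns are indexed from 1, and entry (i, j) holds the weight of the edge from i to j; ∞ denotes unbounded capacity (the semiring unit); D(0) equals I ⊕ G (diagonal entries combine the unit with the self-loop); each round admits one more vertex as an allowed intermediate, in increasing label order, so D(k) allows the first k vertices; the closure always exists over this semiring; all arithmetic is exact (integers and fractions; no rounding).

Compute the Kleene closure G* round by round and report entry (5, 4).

D(0):
  [∞, 25, 97, 73, 65]
  [18, ∞, 85, 50, 7]
  [45, 6, ∞, 63, 67]
  [82, 95, 2, ∞, 87]
  [38, 68, 99, 87, ∞]
D(1):
  [∞, 25, 97, 73, 65]
  [18, ∞, 85, 50, 18]
  [45, 25, ∞, 63, 67]
  [82, 95, 82, ∞, 87]
  [38, 68, 99, 87, ∞]
D(2):
  [∞, 25, 97, 73, 65]
  [18, ∞, 85, 50, 18]
  [45, 25, ∞, 63, 67]
  [82, 95, 85, ∞, 87]
  [38, 68, 99, 87, ∞]
D(3):
  [∞, 25, 97, 73, 67]
  [45, ∞, 85, 63, 67]
  [45, 25, ∞, 63, 67]
  [82, 95, 85, ∞, 87]
  [45, 68, 99, 87, ∞]
D(4):
  [∞, 73, 97, 73, 73]
  [63, ∞, 85, 63, 67]
  [63, 63, ∞, 63, 67]
  [82, 95, 85, ∞, 87]
  [82, 87, 99, 87, ∞]
D(5):
  [∞, 73, 97, 73, 73]
  [67, ∞, 85, 67, 67]
  [67, 67, ∞, 67, 67]
  [82, 95, 87, ∞, 87]
  [82, 87, 99, 87, ∞]
Answer: G*[5][4] = 87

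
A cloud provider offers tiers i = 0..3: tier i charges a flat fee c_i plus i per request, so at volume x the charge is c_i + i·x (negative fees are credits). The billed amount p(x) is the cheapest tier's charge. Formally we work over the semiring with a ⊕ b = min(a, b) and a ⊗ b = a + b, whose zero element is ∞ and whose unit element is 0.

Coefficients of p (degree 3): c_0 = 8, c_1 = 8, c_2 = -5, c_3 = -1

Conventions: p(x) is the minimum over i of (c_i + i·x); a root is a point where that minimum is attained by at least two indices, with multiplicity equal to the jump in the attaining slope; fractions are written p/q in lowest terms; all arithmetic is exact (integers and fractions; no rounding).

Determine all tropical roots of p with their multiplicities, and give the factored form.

hull edge (i=0, c=8) to (i=2, c=-5): slope -13/2, span 2
hull edge (i=2, c=-5) to (i=3, c=-1): slope 4, span 1
Factored form: p(x) = -1 ⊗ (x ⊕ (-4)) ⊗ (x ⊕ 13/2) ⊗ (x ⊕ 13/2)
Answer: roots = -4 (mult 1), 13/2 (mult 2)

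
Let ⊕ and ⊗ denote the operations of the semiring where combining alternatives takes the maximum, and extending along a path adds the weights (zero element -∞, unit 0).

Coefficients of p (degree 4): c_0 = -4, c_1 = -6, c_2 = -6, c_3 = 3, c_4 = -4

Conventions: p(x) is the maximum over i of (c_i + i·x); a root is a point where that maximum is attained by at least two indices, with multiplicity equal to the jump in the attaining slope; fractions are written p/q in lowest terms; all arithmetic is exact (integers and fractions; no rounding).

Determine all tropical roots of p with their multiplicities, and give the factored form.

hull edge (i=0, c=-4) to (i=3, c=3): slope 7/3, span 3
hull edge (i=3, c=3) to (i=4, c=-4): slope -7, span 1
Factored form: p(x) = -4 ⊗ (x ⊕ (-7/3)) ⊗ (x ⊕ (-7/3)) ⊗ (x ⊕ (-7/3)) ⊗ (x ⊕ 7)
Answer: roots = -7/3 (mult 3), 7 (mult 1)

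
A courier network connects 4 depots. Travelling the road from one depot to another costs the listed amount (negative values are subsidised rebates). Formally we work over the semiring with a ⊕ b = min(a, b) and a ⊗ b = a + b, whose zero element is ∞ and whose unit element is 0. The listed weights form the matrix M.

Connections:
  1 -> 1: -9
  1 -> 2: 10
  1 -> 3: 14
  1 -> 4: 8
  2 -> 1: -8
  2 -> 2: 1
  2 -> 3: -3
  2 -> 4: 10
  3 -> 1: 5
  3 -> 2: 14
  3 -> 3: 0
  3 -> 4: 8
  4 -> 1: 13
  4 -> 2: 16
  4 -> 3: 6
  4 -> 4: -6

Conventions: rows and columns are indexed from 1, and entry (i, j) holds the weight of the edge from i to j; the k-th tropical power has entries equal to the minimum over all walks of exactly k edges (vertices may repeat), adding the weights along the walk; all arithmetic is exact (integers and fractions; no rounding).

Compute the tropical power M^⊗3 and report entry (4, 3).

M^⊗2:
  [-18, 1, 5, -1]
  [-17, 2, -3, 0]
  [-4, 14, 0, 2]
  [4, 10, 0, -12]
M^⊗3:
  [-27, -8, -4, -10]
  [-26, -7, -3, -9]
  [-13, 6, 0, -4]
  [-5, 4, -6, -18]
Key observation: the optimum is the walk 4->4->4->3, with weight (-6) + (-6) + 6 = -6.
Optimal value attained by: walk 4->4->4->3.
Answer: (M^⊗3)[4][3] = -6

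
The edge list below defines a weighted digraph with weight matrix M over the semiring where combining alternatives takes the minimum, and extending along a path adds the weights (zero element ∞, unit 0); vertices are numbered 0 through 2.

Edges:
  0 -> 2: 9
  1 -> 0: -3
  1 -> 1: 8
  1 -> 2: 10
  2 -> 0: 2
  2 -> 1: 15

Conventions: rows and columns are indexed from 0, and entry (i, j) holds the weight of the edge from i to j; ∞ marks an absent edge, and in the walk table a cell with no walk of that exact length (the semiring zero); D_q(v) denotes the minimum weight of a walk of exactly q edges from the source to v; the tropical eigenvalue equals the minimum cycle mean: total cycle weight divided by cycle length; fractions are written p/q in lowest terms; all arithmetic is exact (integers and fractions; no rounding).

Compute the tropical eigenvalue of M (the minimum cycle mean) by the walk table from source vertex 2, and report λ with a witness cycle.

q=0: [∞, ∞, 0]
q=1: [2, 15, ∞]
q=2: [12, 23, 11]
q=3: [13, 26, 21]
Optimal cycle mean attained by: cycle 0->2->0, total 9 + 2, length 2.
Answer: λ = 11/2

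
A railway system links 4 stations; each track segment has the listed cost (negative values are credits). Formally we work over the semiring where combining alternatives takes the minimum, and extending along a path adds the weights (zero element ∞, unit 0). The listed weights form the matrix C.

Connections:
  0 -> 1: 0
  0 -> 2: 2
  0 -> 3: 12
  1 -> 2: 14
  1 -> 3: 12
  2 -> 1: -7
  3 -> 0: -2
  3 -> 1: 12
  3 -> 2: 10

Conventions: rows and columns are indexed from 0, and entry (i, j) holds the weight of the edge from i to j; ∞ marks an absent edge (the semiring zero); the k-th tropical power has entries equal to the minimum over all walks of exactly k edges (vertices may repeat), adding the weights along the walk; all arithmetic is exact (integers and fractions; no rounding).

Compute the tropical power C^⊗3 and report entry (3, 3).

C^⊗2:
  [10, -5, 14, 12]
  [10, 7, 22, ∞]
  [∞, ∞, 7, 5]
  [∞, -2, 0, 10]
C^⊗3:
  [10, 7, 9, 7]
  [∞, 10, 12, 19]
  [3, 0, 15, ∞]
  [8, -7, 12, 10]
Key observation: the optimum is the walk 3->0->1->3, with weight (-2) + 0 + 12 = 10.
Optimal value attained by: walk 3->0->1->3.
Answer: (C^⊗3)[3][3] = 10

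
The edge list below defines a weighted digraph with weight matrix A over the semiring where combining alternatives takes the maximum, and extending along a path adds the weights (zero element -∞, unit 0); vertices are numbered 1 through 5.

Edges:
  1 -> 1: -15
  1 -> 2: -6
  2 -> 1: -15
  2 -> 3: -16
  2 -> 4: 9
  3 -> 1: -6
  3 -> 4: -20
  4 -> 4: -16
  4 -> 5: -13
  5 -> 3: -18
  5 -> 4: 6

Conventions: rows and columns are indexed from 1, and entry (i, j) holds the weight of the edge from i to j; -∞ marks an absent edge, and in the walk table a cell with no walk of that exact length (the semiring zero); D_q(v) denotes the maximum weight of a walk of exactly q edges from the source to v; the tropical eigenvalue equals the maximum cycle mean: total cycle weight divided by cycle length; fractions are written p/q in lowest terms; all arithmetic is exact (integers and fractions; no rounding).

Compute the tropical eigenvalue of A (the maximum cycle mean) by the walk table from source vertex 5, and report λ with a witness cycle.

q=0: [-∞, -∞, -∞, -∞, 0]
q=1: [-∞, -∞, -18, 6, -∞]
q=2: [-24, -∞, -∞, -10, -7]
q=3: [-39, -30, -25, -1, -23]
q=4: [-31, -45, -41, -17, -14]
q=5: [-46, -37, -32, -8, -30]
Optimal cycle mean attained by: cycle 4->5->4, total (-13) + 6, length 2.
Answer: λ = -7/2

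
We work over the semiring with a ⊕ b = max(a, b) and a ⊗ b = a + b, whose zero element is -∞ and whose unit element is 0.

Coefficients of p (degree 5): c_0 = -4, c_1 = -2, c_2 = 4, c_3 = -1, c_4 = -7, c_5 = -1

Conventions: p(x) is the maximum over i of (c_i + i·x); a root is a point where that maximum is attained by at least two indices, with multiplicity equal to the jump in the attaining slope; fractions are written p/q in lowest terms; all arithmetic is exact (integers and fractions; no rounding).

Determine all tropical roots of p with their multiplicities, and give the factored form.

hull edge (i=0, c=-4) to (i=2, c=4): slope 4, span 2
hull edge (i=2, c=4) to (i=5, c=-1): slope -5/3, span 3
Factored form: p(x) = -1 ⊗ (x ⊕ (-4)) ⊗ (x ⊕ (-4)) ⊗ (x ⊕ 5/3) ⊗ (x ⊕ 5/3) ⊗ (x ⊕ 5/3)
Answer: roots = -4 (mult 2), 5/3 (mult 3)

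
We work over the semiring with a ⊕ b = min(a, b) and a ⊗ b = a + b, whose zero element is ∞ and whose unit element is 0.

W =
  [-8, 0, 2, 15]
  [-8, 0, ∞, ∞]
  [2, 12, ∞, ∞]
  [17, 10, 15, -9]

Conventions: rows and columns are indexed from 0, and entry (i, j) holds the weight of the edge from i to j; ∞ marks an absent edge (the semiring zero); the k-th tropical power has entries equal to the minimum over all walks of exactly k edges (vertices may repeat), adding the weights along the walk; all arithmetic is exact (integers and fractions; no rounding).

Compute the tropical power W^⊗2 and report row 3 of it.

W^⊗2:
  [-16, -8, -6, 6]
  [-16, -8, -6, 7]
  [-6, 2, 4, 17]
  [2, 1, 6, -18]
Answer: row 3 of W^⊗2 = [2, 1, 6, -18]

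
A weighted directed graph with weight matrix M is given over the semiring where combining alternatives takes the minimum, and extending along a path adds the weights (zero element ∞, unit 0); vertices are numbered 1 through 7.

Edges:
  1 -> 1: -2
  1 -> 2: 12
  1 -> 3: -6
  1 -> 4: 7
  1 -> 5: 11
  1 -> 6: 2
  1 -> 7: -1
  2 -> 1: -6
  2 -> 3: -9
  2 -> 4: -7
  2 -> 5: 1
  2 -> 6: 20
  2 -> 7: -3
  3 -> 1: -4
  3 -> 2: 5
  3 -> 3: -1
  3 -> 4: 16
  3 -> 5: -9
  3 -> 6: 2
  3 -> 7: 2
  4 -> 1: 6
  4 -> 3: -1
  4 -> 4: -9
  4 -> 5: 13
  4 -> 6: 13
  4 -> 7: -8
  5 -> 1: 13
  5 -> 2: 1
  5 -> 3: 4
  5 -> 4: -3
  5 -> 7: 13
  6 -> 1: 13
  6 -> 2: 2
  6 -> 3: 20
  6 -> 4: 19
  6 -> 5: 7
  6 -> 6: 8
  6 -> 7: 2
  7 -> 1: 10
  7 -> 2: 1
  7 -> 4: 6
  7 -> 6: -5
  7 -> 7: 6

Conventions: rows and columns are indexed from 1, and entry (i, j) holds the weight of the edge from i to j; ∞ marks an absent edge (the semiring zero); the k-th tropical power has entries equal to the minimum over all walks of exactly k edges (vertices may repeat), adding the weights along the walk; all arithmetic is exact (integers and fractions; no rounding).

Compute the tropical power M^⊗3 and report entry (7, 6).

M^⊗2:
  [-10, -1, -8, -2, -15, -6, -4]
  [-13, -4, -12, -16, -18, -8, -15]
  [-6, -8, -10, -12, -10, -3, -5]
  [-5, -7, -10, -18, -10, -13, -17]
  [-5, 9, -8, -12, -5, 6, -11]
  [-4, 3, -7, -5, 3, -3, -1]
  [-5, -3, -8, -6, 2, 1, -3]
M^⊗3:
  [-12, -14, -16, -18, -17, -9, -11]
  [-16, -17, -19, -25, -21, -20, -24]
  [-14, -9, -17, -21, -19, -10, -20]
  [-14, -16, -19, -27, -19, -22, -26]
  [-12, -10, -13, -21, -17, -16, -20]
  [-11, -2, -10, -14, -16, -6, -13]
  [-12, -3, -12, -15, -17, -8, -14]
Key observation: the optimum is the walk 7->6->7->6, with weight (-5) + 2 + (-5) = -8.
Optimal value attained by: walk 7->6->7->6.
Answer: (M^⊗3)[7][6] = -8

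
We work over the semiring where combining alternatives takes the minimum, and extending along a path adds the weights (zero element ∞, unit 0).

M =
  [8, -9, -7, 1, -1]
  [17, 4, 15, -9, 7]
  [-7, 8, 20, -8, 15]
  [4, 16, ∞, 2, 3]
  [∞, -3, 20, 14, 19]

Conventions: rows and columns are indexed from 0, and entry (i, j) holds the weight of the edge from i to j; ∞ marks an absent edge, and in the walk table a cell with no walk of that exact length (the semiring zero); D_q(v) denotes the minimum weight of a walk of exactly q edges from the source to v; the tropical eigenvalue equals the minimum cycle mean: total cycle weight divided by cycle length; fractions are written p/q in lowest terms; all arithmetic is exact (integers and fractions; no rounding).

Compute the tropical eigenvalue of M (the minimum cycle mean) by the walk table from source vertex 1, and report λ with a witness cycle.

q=0: [∞, 0, ∞, ∞, ∞]
q=1: [17, 4, 15, -9, 7]
q=2: [-5, 4, 10, -7, -6]
q=3: [-3, -14, -12, -5, -6]
q=4: [-19, -12, -10, -23, -7]
q=5: [-19, -28, -26, -21, -20]
Optimal cycle mean attained by: cycle 0->2->0, total (-7) + (-7), length 2.
Answer: λ = -7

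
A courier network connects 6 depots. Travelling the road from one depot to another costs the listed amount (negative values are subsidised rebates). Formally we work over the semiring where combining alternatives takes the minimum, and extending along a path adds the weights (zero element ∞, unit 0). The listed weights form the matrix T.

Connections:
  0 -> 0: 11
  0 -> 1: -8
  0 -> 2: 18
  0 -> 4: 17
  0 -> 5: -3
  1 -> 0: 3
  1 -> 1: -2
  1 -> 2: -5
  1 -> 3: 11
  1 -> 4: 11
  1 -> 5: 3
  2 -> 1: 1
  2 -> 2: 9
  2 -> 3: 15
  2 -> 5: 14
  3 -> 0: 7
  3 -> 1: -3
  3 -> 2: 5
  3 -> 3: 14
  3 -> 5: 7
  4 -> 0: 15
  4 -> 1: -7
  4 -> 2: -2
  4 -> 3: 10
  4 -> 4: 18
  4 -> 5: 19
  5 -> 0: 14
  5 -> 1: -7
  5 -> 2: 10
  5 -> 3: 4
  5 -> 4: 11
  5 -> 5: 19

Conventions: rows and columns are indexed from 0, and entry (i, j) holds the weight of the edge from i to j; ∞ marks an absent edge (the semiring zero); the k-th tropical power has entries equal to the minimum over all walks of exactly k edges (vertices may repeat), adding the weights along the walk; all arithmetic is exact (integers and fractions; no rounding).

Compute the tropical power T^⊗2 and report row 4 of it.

T^⊗2:
  [-5, -10, -13, 1, 3, -5]
  [1, -5, -7, 7, 9, 0]
  [4, -1, -4, 12, 12, 4]
  [0, -5, -8, 8, 8, 0]
  [-4, -9, -12, 4, 4, -4]
  [-4, -9, -12, 4, 4, -4]
Answer: row 4 of T^⊗2 = [-4, -9, -12, 4, 4, -4]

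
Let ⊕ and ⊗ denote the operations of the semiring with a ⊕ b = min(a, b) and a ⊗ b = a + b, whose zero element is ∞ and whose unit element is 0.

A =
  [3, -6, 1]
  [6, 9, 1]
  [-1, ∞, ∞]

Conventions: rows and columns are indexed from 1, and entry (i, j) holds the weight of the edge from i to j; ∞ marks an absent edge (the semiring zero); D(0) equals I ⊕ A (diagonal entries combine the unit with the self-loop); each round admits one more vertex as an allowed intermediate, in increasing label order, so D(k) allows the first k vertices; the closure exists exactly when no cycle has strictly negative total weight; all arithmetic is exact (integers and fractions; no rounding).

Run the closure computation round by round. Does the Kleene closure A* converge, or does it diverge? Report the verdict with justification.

D(0):
  [0, -6, 1]
  [6, 0, 1]
  [-1, ∞, 0]
D(1):
  [0, -6, 1]
  [6, 0, 1]
  [-1, -7, 0]
Detection: at round 2, diagonal entry (3, 3) turns strictly negative.
Key observation: the cycle 3->1->2->3 has total weight (-1) + (-6) + 1, which is strictly negative.
Answer: DIVERGES — negative cycle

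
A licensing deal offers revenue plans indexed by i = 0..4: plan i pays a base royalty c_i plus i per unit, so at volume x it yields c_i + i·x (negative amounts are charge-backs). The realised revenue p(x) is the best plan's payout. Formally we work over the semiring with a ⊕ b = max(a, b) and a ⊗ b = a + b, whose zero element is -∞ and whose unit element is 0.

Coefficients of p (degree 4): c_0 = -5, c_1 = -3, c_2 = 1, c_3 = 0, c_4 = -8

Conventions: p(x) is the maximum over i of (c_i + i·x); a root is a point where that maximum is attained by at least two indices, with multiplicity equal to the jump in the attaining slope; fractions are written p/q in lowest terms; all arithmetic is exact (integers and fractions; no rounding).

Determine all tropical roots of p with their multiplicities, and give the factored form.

hull edge (i=0, c=-5) to (i=2, c=1): slope 3, span 2
hull edge (i=2, c=1) to (i=3, c=0): slope -1, span 1
hull edge (i=3, c=0) to (i=4, c=-8): slope -8, span 1
Factored form: p(x) = -8 ⊗ (x ⊕ (-3)) ⊗ (x ⊕ (-3)) ⊗ (x ⊕ 1) ⊗ (x ⊕ 8)
Answer: roots = -3 (mult 2), 1 (mult 1), 8 (mult 1)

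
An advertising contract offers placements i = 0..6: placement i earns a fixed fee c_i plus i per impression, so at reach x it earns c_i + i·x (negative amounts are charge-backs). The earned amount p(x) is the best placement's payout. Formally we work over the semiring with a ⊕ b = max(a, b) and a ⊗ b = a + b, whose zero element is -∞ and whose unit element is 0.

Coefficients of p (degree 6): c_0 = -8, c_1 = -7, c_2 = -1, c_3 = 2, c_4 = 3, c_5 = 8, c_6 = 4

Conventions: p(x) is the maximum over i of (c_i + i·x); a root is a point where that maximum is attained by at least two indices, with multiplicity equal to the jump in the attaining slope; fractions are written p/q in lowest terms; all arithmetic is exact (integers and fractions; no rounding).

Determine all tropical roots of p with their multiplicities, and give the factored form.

hull edge (i=0, c=-8) to (i=2, c=-1): slope 7/2, span 2
hull edge (i=2, c=-1) to (i=5, c=8): slope 3, span 3
hull edge (i=5, c=8) to (i=6, c=4): slope -4, span 1
Factored form: p(x) = 4 ⊗ (x ⊕ (-7/2)) ⊗ (x ⊕ (-7/2)) ⊗ (x ⊕ (-3)) ⊗ (x ⊕ (-3)) ⊗ (x ⊕ (-3)) ⊗ (x ⊕ 4)
Answer: roots = -7/2 (mult 2), -3 (mult 3), 4 (mult 1)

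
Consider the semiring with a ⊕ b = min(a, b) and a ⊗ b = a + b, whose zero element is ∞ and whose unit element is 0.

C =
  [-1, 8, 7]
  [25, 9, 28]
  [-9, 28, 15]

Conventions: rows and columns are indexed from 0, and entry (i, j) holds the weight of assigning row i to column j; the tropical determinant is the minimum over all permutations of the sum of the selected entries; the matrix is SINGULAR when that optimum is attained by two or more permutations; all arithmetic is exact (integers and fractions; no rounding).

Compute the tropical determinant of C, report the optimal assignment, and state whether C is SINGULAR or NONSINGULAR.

σ = (0, 1, 2): (-1) + 9 + 15 = 23
σ = (0, 2, 1): (-1) + 28 + 28 = 55
σ = (1, 0, 2): 8 + 25 + 15 = 48
σ = (1, 2, 0): 8 + 28 + (-9) = 27
σ = (2, 0, 1): 7 + 25 + 28 = 60
σ = (2, 1, 0): 7 + 9 + (-9) = 7
Optimal value attained by: σ = (2, 1, 0).
Answer: det⊕(C) = 7; verdict: NONSINGULAR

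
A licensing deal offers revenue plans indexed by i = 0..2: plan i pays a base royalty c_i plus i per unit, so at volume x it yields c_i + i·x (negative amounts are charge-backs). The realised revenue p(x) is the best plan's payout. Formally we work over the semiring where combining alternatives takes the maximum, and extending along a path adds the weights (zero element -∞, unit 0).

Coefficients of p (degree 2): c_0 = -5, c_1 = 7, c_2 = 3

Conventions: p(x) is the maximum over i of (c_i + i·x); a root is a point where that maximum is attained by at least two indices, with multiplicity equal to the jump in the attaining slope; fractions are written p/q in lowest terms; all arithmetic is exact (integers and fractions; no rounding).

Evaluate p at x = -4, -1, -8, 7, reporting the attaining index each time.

p(-4) = max(-5+0·(-4)=-5, 7+1·(-4)=3, 3+2·(-4)=-5) = 3 (attained by i=1)
p(-1) = max(-5+0·(-1)=-5, 7+1·(-1)=6, 3+2·(-1)=1) = 6 (attained by i=1)
p(-8) = max(-5+0·(-8)=-5, 7+1·(-8)=-1, 3+2·(-8)=-13) = -1 (attained by i=1)
p(7) = max(-5+0·7=-5, 7+1·7=14, 3+2·7=17) = 17 (attained by i=2)
Answer: p(-4) = 3; p(-1) = 6; p(-8) = -1; p(7) = 17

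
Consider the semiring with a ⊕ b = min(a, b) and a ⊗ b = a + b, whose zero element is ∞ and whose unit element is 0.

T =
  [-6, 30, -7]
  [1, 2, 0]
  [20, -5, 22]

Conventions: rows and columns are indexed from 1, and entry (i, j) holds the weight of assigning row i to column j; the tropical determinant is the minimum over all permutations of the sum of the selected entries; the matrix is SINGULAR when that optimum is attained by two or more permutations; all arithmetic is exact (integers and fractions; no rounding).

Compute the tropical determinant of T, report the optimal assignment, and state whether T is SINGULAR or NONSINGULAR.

σ = (1, 2, 3): (-6) + 2 + 22 = 18
σ = (1, 3, 2): (-6) + 0 + (-5) = -11
σ = (2, 1, 3): 30 + 1 + 22 = 53
σ = (2, 3, 1): 30 + 0 + 20 = 50
σ = (3, 1, 2): (-7) + 1 + (-5) = -11
σ = (3, 2, 1): (-7) + 2 + 20 = 15
Optimal value attained by: σ = (1, 3, 2).
Answer: det⊕(T) = -11; verdict: SINGULAR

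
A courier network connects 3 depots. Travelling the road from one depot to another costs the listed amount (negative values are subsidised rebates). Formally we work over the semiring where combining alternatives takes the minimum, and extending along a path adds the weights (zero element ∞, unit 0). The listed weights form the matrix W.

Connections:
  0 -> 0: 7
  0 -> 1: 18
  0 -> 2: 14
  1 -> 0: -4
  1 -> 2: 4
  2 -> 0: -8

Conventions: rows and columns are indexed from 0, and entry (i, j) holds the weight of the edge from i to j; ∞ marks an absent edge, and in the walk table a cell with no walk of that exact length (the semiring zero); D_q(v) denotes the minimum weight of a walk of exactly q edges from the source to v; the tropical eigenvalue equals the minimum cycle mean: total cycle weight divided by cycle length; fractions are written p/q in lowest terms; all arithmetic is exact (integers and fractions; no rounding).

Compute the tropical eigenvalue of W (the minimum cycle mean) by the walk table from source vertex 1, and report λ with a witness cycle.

q=0: [∞, 0, ∞]
q=1: [-4, ∞, 4]
q=2: [-4, 14, 10]
q=3: [2, 14, 10]
Optimal cycle mean attained by: cycle 0->2->0, total 14 + (-8), length 2.
Answer: λ = 3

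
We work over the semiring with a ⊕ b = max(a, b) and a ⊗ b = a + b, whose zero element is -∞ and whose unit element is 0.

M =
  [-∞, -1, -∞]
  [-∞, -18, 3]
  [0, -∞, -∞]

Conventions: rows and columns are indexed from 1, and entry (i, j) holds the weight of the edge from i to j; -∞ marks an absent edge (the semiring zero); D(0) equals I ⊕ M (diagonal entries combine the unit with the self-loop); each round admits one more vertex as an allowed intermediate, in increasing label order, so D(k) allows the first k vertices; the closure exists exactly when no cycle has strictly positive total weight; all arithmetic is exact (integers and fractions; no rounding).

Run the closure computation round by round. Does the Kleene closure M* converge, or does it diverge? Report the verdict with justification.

D(0):
  [0, -1, -∞]
  [-∞, 0, 3]
  [0, -∞, 0]
D(1):
  [0, -1, -∞]
  [-∞, 0, 3]
  [0, -1, 0]
Detection: at round 2, diagonal entry (3, 3) turns strictly positive.
Key observation: the cycle 3->1->2->3 has total weight 0 + (-1) + 3, which is strictly positive.
Answer: DIVERGES — positive cycle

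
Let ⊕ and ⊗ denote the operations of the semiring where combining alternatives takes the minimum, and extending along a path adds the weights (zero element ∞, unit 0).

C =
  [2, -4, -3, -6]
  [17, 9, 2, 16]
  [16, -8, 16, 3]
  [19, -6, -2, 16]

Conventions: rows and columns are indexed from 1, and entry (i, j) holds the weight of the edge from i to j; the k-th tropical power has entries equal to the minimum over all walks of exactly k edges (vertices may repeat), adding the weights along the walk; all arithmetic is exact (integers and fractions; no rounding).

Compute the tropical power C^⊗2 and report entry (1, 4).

C^⊗2:
  [4, -12, -8, -4]
  [18, -6, 11, 5]
  [9, -3, -6, 8]
  [11, -10, -4, 1]
Key observation: the optimum is the walk 1->1->4, with weight 2 + (-6) = -4.
Optimal value attained by: walk 1->1->4.
Answer: (C^⊗2)[1][4] = -4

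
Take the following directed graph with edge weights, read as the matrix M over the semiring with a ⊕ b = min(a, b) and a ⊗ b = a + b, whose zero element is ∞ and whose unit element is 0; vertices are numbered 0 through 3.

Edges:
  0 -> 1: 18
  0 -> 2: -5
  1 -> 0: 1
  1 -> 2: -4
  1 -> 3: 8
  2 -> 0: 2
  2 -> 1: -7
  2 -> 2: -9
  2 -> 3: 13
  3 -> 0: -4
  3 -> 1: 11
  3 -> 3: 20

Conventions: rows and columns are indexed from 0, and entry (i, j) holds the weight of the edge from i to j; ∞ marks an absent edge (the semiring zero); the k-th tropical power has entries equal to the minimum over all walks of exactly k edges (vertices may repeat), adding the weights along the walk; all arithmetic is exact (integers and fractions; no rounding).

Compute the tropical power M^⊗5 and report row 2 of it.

M^⊗2:
  [-3, -12, -14, 8]
  [-2, -11, -13, 9]
  [-7, -16, -18, 1]
  [12, 14, -9, 19]
M^⊗3:
  [-12, -21, -23, -4]
  [-11, -20, -22, -3]
  [-16, -25, -27, -8]
  [-7, -16, -18, 4]
M^⊗4:
  [-21, -30, -32, -13]
  [-20, -29, -31, -12]
  [-25, -34, -36, -17]
  [-16, -25, -27, -8]
M^⊗5:
  [-30, -39, -41, -22]
  [-29, -38, -40, -21]
  [-34, -43, -45, -26]
  [-25, -34, -36, -17]
Answer: row 2 of M^⊗5 = [-34, -43, -45, -26]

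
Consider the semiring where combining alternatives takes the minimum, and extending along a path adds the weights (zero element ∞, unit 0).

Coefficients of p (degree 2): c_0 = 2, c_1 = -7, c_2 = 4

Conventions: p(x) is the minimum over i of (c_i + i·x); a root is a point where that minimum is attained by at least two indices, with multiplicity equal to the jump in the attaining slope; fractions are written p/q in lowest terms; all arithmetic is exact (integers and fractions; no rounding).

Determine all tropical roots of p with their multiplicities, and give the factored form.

hull edge (i=0, c=2) to (i=1, c=-7): slope -9, span 1
hull edge (i=1, c=-7) to (i=2, c=4): slope 11, span 1
Factored form: p(x) = 4 ⊗ (x ⊕ (-11)) ⊗ (x ⊕ 9)
Answer: roots = -11 (mult 1), 9 (mult 1)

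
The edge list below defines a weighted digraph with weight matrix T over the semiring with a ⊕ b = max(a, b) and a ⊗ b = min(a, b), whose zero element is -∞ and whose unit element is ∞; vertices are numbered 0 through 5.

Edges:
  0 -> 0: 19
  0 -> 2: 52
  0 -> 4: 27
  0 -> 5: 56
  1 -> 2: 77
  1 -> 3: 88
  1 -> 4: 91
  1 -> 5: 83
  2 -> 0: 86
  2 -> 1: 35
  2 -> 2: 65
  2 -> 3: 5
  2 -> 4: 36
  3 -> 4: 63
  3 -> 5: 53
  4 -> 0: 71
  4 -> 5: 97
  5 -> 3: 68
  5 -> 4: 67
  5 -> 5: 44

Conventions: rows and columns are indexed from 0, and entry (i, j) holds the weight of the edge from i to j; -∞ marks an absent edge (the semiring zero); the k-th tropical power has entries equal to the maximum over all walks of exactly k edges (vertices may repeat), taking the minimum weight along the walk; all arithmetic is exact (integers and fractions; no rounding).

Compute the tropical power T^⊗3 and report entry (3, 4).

T^⊗2:
  [52, 35, 52, 56, 56, 44]
  [77, 35, 65, 68, 67, 91]
  [65, 35, 65, 35, 36, 56]
  [63, -∞, -∞, 53, 53, 63]
  [19, -∞, 52, 68, 67, 56]
  [67, -∞, -∞, 44, 63, 67]
T^⊗3:
  [56, 35, 52, 44, 56, 56]
  [67, 35, 65, 68, 67, 67]
  [65, 35, 65, 56, 56, 56]
  [53, -∞, 52, 63, 63, 56]
  [67, 35, 52, 56, 63, 67]
  [63, -∞, 52, 67, 67, 63]
Key observation: the optimum is the walk 3->4->5->4, with weight 63 min 97 min 67 = 63.
Optimal value attained by: walk 3->4->5->4.
Answer: (T^⊗3)[3][4] = 63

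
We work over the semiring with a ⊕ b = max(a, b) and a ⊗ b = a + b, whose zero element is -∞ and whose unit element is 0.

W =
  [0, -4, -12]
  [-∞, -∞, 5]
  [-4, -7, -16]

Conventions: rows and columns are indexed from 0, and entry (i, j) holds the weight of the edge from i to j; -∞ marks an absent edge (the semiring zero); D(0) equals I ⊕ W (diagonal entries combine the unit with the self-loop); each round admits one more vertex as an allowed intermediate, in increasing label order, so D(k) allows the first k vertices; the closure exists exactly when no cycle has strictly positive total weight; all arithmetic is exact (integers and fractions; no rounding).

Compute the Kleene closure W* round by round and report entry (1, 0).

D(0):
  [0, -4, -12]
  [-∞, 0, 5]
  [-4, -7, 0]
D(1):
  [0, -4, -12]
  [-∞, 0, 5]
  [-4, -7, 0]
D(2):
  [0, -4, 1]
  [-∞, 0, 5]
  [-4, -7, 0]
D(3):
  [0, -4, 1]
  [1, 0, 5]
  [-4, -7, 0]
Answer: W*[1][0] = 1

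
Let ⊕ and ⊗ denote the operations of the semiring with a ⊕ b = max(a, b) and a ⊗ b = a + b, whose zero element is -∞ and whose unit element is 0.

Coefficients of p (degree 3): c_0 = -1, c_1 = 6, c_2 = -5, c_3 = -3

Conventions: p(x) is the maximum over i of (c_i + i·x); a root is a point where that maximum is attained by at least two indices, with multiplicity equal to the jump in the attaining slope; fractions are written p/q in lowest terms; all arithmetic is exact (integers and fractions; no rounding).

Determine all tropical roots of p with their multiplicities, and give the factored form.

hull edge (i=0, c=-1) to (i=1, c=6): slope 7, span 1
hull edge (i=1, c=6) to (i=3, c=-3): slope -9/2, span 2
Factored form: p(x) = -3 ⊗ (x ⊕ (-7)) ⊗ (x ⊕ 9/2) ⊗ (x ⊕ 9/2)
Answer: roots = -7 (mult 1), 9/2 (mult 2)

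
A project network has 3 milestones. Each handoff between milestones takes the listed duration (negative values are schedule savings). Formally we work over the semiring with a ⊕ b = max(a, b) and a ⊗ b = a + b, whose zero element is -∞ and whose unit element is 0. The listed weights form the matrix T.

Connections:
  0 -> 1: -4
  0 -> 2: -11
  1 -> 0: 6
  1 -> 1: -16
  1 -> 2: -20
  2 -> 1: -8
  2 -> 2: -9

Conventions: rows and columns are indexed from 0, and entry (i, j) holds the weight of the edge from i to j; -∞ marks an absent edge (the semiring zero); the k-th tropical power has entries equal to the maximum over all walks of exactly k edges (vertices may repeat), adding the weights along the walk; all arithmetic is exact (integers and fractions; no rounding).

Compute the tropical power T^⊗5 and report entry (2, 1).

T^⊗2:
  [2, -19, -20]
  [-10, 2, -5]
  [-2, -17, -18]
T^⊗3:
  [-13, -2, -9]
  [8, -13, -14]
  [-11, -6, -13]
T^⊗4:
  [4, -17, -18]
  [-7, 4, -3]
  [0, -15, -22]
T^⊗5:
  [-11, 0, -7]
  [10, -11, -12]
  [-9, -4, -11]
Key observation: the optimum is the walk 2->1->0->1->0->1, with weight (-8) + 6 + (-4) + 6 + (-4) = -4.
Optimal value attained by: walk 2->1->0->1->0->1.
Answer: (T^⊗5)[2][1] = -4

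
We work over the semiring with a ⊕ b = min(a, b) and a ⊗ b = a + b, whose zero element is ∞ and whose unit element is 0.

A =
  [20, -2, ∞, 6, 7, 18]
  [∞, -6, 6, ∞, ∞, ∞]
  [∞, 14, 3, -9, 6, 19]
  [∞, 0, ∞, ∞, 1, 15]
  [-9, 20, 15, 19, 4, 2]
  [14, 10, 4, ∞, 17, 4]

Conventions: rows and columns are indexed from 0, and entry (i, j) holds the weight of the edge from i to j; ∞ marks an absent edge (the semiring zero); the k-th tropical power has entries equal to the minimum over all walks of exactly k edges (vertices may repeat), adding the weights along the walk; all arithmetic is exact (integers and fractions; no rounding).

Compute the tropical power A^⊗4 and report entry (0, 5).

A^⊗2:
  [-2, -8, 4, 26, 7, 9]
  [∞, -12, 0, -3, 12, 25]
  [-3, -9, 6, -6, -8, 6]
  [-8, -6, 6, 20, 5, 3]
  [-5, -11, 6, -3, -2, 6]
  [8, 4, 7, -5, 10, 8]
A^⊗3:
  [-2, -14, -2, -5, 5, 9]
  [3, -18, -6, -9, -2, 12]
  [-17, -15, -3, -3, -5, -6]
  [-4, -12, 0, -3, -1, 7]
  [-11, -17, -5, -3, -2, 0]
  [1, -5, 10, -2, -4, 10]
A^⊗4:
  [-4, -20, -8, -11, -4, 7]
  [-11, -24, -12, -15, -8, 0]
  [-14, -21, -9, -12, -10, -3]
  [-10, -18, -6, -9, -2, 1]
  [-11, -23, -11, -14, -4, 0]
  [-13, -11, 1, 1, -1, -2]
Key observation: the optimum is the walk 0->4->0->4->5, with weight 7 + (-9) + 7 + 2 = 7.
Optimal value attained by: walk 0->4->0->4->5.
Answer: (A^⊗4)[0][5] = 7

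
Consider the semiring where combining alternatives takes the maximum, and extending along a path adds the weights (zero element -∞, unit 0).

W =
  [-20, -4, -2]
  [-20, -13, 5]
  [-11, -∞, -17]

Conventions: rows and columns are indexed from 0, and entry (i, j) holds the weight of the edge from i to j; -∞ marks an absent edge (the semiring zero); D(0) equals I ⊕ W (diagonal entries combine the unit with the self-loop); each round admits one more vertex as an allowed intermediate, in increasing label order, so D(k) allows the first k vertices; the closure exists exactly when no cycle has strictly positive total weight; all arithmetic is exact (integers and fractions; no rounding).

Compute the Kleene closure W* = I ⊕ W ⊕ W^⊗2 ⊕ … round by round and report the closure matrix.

D(0):
  [0, -4, -2]
  [-20, 0, 5]
  [-11, -∞, 0]
D(1):
  [0, -4, -2]
  [-20, 0, 5]
  [-11, -15, 0]
D(2):
  [0, -4, 1]
  [-20, 0, 5]
  [-11, -15, 0]
D(3):
  [0, -4, 1]
  [-6, 0, 5]
  [-11, -15, 0]
Answer: W* = [[0, -4, 1], [-6, 0, 5], [-11, -15, 0]]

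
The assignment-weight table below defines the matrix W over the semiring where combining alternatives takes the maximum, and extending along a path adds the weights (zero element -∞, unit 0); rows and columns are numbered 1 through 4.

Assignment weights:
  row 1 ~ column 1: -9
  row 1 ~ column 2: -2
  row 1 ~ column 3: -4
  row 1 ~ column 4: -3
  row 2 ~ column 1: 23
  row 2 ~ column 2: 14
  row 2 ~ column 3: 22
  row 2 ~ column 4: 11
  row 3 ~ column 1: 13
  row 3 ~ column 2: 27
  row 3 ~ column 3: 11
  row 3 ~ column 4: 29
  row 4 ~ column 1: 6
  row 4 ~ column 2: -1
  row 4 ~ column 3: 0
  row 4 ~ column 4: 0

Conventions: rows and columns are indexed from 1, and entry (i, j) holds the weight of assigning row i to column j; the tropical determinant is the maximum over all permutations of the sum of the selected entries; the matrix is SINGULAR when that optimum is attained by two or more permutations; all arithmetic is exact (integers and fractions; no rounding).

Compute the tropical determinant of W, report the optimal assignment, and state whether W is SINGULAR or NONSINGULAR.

σ = (1, 2, 3, 4): (-9) + 14 + 11 + 0 = 16
σ = (1, 2, 4, 3): (-9) + 14 + 29 + 0 = 34
σ = (1, 3, 2, 4): (-9) + 22 + 27 + 0 = 40
σ = (1, 3, 4, 2): (-9) + 22 + 29 + (-1) = 41
σ = (1, 4, 2, 3): (-9) + 11 + 27 + 0 = 29
σ = (1, 4, 3, 2): (-9) + 11 + 11 + (-1) = 12
σ = (2, 1, 3, 4): (-2) + 23 + 11 + 0 = 32
σ = (2, 1, 4, 3): (-2) + 23 + 29 + 0 = 50
σ = (2, 3, 1, 4): (-2) + 22 + 13 + 0 = 33
σ = (2, 3, 4, 1): (-2) + 22 + 29 + 6 = 55
σ = (2, 4, 1, 3): (-2) + 11 + 13 + 0 = 22
σ = (2, 4, 3, 1): (-2) + 11 + 11 + 6 = 26
σ = (3, 1, 2, 4): (-4) + 23 + 27 + 0 = 46
σ = (3, 1, 4, 2): (-4) + 23 + 29 + (-1) = 47
σ = (3, 2, 1, 4): (-4) + 14 + 13 + 0 = 23
σ = (3, 2, 4, 1): (-4) + 14 + 29 + 6 = 45
σ = (3, 4, 1, 2): (-4) + 11 + 13 + (-1) = 19
σ = (3, 4, 2, 1): (-4) + 11 + 27 + 6 = 40
σ = (4, 1, 2, 3): (-3) + 23 + 27 + 0 = 47
σ = (4, 1, 3, 2): (-3) + 23 + 11 + (-1) = 30
σ = (4, 2, 1, 3): (-3) + 14 + 13 + 0 = 24
σ = (4, 2, 3, 1): (-3) + 14 + 11 + 6 = 28
σ = (4, 3, 1, 2): (-3) + 22 + 13 + (-1) = 31
σ = (4, 3, 2, 1): (-3) + 22 + 27 + 6 = 52
Optimal value attained by: σ = (2, 3, 4, 1).
Answer: det⊕(W) = 55; verdict: NONSINGULAR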